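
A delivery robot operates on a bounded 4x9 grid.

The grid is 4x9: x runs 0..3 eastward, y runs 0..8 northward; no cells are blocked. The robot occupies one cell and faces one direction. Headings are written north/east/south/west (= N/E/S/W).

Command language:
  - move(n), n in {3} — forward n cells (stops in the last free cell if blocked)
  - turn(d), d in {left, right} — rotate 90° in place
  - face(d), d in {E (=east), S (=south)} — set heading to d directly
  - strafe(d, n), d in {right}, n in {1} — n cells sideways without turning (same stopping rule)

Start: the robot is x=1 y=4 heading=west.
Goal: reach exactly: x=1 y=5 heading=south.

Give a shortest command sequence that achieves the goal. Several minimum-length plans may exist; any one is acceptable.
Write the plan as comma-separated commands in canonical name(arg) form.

strafe(right, 1), turn(left)

initial: x=1 y=4 heading=west
1. strafe(right, 1) → x=1 y=5 heading=west
2. turn(left) → x=1 y=5 heading=south
shorter routes all fall short; 2 is best.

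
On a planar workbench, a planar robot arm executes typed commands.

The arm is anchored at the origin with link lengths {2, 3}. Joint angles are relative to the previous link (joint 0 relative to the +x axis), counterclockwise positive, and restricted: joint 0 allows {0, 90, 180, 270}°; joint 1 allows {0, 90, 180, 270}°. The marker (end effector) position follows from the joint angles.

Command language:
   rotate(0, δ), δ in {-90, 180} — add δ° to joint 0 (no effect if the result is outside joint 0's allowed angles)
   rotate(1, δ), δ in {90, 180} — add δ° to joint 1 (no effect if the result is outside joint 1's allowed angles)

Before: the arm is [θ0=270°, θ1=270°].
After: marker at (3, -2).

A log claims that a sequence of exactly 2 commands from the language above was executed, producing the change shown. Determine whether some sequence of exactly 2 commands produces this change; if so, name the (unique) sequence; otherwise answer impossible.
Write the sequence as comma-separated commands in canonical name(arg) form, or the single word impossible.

start: [θ0=270°, θ1=270°]
step 1 (rotate(1, 90)): [θ0=270°, θ1=0°]
step 2 (rotate(1, 90)): [θ0=270°, θ1=90°]
uniquely the one of 16 2-step routes that fits.

rotate(1, 90), rotate(1, 90)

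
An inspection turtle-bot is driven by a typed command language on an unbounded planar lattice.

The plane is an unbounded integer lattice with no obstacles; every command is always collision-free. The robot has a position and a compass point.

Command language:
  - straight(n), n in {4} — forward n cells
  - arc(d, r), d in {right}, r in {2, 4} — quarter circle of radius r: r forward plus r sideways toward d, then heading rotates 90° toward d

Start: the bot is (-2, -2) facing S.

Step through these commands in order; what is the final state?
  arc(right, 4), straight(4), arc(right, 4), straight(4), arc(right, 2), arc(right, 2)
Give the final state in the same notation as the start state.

start: (-2, -2) facing S
t=1 arc(right, 4) ⇒ (-6, -6) facing W
t=2 straight(4) ⇒ (-10, -6) facing W
t=3 arc(right, 4) ⇒ (-14, -2) facing N
t=4 straight(4) ⇒ (-14, 2) facing N
t=5 arc(right, 2) ⇒ (-12, 4) facing E
t=6 arc(right, 2) ⇒ (-10, 2) facing S

(-10, 2) facing S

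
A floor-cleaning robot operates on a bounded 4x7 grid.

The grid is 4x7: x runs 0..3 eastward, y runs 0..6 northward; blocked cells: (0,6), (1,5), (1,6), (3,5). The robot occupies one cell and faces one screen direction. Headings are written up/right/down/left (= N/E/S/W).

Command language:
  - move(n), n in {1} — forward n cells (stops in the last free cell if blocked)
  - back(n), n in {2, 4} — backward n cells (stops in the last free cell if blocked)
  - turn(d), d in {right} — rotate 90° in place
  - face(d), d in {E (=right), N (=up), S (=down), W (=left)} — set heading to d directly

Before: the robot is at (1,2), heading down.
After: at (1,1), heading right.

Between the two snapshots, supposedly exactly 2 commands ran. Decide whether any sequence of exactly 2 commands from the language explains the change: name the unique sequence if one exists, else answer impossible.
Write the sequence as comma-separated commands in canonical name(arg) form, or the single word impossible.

move(1), face(E)

key: running face(E) before move(1) would end elsewhere — order is forced
from: at (1,2), heading down
step 1 (move(1)): at (1,1), heading down
step 2 (face(E)): at (1,1), heading right
no other 2-command option fits: unique.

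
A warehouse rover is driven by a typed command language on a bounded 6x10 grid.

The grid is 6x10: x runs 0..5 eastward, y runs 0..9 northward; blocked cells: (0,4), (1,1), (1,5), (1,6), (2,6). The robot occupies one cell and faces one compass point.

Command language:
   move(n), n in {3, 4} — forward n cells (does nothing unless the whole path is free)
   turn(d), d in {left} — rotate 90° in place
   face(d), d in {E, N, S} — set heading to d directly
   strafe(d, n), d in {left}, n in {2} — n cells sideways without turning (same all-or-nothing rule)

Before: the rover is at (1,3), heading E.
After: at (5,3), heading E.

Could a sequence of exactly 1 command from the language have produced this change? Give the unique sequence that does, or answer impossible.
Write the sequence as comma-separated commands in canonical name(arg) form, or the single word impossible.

move(4)

key: heading stays E — the single command does not turn
t0: at (1,3), heading E
1. move(4) → at (5,3), heading E
all 7 alternatives checked — unique.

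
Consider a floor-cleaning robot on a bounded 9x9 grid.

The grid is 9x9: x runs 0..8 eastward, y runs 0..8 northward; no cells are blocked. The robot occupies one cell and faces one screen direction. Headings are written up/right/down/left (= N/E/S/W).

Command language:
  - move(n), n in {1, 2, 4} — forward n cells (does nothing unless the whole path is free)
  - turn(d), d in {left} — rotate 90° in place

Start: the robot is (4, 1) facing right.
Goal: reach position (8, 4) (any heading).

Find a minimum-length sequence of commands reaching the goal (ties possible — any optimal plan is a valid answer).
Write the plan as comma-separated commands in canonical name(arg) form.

from: (4, 1) facing right
t=1 move(4) ⇒ (8, 1) facing right
t=2 turn(left) ⇒ (8, 1) facing up
t=3 move(1) ⇒ (8, 2) facing up
t=4 move(2) ⇒ (8, 4) facing up
nothing shorter than 4 reaches the goal.

move(4), turn(left), move(1), move(2)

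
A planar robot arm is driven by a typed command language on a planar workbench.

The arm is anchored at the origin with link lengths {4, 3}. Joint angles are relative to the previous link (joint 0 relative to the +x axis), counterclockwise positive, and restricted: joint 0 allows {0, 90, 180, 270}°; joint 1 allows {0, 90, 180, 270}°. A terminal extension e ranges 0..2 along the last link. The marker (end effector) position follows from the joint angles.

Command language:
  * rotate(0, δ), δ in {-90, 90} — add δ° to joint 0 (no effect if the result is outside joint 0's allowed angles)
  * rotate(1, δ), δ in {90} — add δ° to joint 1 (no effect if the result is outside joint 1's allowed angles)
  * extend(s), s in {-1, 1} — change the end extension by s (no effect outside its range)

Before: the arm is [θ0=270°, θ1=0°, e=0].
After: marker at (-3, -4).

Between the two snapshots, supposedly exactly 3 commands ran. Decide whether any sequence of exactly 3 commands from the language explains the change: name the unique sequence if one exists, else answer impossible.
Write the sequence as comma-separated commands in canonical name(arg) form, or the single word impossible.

t0: [θ0=270°, θ1=0°, e=0]
1. rotate(1, 90) → [θ0=270°, θ1=90°, e=0]
2. rotate(1, 90) → [θ0=270°, θ1=180°, e=0]
3. rotate(1, 90) → [θ0=270°, θ1=270°, e=0]
uniquely the one of 125 3-step routes that fits.

rotate(1, 90), rotate(1, 90), rotate(1, 90)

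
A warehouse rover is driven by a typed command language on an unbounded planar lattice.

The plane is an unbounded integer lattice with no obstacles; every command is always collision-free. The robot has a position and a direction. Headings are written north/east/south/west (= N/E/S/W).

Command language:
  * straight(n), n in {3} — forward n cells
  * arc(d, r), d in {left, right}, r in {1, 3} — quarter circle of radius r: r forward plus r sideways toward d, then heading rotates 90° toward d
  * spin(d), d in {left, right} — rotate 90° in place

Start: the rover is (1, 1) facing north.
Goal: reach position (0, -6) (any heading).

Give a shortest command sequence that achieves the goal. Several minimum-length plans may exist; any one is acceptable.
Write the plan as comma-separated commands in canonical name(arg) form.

from: (1, 1) facing north
1. spin(right) → (1, 1) facing east
2. arc(right, 3) → (4, -2) facing south
3. arc(right, 1) → (3, -3) facing west
4. arc(left, 3) → (0, -6) facing south
no 3-step plan works, so 4 is optimal.

spin(right), arc(right, 3), arc(right, 1), arc(left, 3)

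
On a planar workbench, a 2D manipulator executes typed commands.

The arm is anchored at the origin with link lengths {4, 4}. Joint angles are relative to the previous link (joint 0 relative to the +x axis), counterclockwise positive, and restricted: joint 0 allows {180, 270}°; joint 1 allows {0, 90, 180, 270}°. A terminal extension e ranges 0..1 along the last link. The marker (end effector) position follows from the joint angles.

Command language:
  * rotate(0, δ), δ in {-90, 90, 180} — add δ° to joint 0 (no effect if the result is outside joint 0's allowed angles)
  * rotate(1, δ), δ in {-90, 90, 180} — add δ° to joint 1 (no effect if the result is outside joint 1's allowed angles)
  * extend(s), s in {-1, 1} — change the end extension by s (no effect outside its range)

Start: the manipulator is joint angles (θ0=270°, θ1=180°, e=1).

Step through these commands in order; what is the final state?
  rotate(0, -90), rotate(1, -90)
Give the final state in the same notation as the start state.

t0: joint angles (θ0=270°, θ1=180°, e=1)
t=1 rotate(0, -90) ⇒ joint angles (θ0=180°, θ1=180°, e=1)
t=2 rotate(1, -90) ⇒ joint angles (θ0=180°, θ1=90°, e=1)

joint angles (θ0=180°, θ1=90°, e=1)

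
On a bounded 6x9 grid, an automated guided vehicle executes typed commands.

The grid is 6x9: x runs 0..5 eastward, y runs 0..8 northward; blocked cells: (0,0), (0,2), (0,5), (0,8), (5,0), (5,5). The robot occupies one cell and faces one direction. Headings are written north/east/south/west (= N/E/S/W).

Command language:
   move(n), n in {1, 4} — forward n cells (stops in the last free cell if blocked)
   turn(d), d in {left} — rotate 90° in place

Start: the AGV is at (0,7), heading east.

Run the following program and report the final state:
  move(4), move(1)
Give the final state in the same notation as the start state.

at (5,7), heading east

initial: at (0,7), heading east
step 1 (move(4)): at (4,7), heading east
step 2 (move(1)): at (5,7), heading east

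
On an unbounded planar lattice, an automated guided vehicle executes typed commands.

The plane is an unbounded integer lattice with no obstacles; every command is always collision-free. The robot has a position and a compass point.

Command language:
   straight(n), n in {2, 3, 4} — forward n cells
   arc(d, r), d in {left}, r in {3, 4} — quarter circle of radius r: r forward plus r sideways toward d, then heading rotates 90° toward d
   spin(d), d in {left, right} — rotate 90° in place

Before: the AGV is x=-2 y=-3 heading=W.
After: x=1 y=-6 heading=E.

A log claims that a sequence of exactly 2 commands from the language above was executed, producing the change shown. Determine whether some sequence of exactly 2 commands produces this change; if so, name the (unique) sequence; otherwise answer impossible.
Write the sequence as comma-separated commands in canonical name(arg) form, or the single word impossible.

key: cell and facing (now E) both changed — the 2 commands mix motion and turning
t0: x=-2 y=-3 heading=W
1. spin(left) → x=-2 y=-3 heading=S
2. arc(left, 3) → x=1 y=-6 heading=E
uniquely the one of 49 2-step routes that fits.

spin(left), arc(left, 3)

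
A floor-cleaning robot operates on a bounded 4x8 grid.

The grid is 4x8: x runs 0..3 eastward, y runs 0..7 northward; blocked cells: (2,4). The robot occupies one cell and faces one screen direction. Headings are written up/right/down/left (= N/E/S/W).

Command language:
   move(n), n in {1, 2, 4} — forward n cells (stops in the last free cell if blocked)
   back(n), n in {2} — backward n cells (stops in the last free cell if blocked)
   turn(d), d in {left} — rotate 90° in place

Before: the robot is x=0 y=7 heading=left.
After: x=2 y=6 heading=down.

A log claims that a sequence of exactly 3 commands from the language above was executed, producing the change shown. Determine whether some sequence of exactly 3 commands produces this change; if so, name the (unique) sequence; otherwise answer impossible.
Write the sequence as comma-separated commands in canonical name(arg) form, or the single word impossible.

back(2), turn(left), move(1)

key: cell and facing (now S) both changed — the 3 commands mix motion and turning
start: x=0 y=7 heading=left
t=1 back(2) ⇒ x=2 y=7 heading=left
t=2 turn(left) ⇒ x=2 y=7 heading=down
t=3 move(1) ⇒ x=2 y=6 heading=down
no rival 3-sequence matches.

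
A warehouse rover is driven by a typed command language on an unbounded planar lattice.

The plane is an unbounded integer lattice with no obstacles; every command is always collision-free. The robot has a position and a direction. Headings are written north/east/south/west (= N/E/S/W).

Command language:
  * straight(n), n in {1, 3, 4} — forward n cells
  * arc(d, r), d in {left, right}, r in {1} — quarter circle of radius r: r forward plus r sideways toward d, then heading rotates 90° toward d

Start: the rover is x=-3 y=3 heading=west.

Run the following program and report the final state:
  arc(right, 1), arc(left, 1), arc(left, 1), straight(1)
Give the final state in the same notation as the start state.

x=-6 y=3 heading=south

begin: x=-3 y=3 heading=west
t=1 arc(right, 1) ⇒ x=-4 y=4 heading=north
t=2 arc(left, 1) ⇒ x=-5 y=5 heading=west
t=3 arc(left, 1) ⇒ x=-6 y=4 heading=south
t=4 straight(1) ⇒ x=-6 y=3 heading=south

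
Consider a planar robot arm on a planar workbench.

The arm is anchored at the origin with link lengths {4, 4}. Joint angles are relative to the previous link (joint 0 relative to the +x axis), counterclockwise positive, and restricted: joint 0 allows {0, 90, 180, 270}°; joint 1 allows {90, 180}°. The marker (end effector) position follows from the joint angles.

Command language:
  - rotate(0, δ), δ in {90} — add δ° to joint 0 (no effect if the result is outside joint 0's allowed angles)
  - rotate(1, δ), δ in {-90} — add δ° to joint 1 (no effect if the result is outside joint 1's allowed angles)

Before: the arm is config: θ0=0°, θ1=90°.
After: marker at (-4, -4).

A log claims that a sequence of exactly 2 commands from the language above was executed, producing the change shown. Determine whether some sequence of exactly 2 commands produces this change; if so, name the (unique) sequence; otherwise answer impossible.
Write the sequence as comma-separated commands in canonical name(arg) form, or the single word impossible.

rotate(0, 90), rotate(0, 90)

begin: config: θ0=0°, θ1=90°
t=1 rotate(0, 90) ⇒ config: θ0=90°, θ1=90°
t=2 rotate(0, 90) ⇒ config: θ0=180°, θ1=90°
no rival 2-sequence matches.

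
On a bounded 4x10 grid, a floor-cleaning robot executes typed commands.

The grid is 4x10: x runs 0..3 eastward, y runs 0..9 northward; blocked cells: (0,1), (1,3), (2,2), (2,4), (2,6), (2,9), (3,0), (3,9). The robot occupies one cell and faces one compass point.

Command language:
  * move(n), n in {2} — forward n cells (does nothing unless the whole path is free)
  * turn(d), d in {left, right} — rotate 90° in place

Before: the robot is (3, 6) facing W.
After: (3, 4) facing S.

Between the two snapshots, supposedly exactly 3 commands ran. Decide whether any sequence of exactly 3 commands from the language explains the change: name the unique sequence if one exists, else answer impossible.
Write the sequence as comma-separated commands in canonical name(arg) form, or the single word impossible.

move(2), turn(left), move(2)

key: cell and facing (now S) both changed — the 3 commands mix motion and turning
from: (3, 6) facing W
1. move(2) → (3, 6) facing W
2. turn(left) → (3, 6) facing S
3. move(2) → (3, 4) facing S
no rival 3-sequence matches.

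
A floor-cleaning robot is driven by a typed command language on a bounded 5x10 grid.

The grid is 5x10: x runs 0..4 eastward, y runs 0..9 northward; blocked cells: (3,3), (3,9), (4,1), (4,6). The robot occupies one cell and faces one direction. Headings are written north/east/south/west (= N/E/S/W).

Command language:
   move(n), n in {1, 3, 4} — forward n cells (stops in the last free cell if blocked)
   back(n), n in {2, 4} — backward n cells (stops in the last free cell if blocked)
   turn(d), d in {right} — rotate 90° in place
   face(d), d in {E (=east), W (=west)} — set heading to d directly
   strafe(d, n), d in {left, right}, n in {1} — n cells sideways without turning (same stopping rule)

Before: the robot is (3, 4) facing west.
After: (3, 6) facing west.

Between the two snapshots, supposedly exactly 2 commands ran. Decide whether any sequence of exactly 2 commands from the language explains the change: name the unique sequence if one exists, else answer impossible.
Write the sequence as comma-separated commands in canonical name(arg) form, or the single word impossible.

strafe(right, 1), strafe(right, 1)

key: still facing W at the end — nothing in the sequence rotates
start: (3, 4) facing west
[1] after strafe(right, 1): (3, 5) facing west
[2] after strafe(right, 1): (3, 6) facing west
all 100 alternatives checked — unique.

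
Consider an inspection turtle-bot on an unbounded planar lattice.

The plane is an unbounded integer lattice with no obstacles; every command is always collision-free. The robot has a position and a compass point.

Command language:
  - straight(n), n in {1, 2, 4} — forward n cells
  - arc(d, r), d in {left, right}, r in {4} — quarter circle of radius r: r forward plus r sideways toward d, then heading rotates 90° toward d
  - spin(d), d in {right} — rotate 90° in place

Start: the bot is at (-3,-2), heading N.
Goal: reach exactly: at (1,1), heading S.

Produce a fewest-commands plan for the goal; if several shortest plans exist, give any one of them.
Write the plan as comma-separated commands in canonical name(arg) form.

from: at (-3,-2), heading N
1. arc(right, 4) → at (1,2), heading E
2. spin(right) → at (1,2), heading S
3. straight(1) → at (1,1), heading S
shorter routes all fall short; 3 is best.

arc(right, 4), spin(right), straight(1)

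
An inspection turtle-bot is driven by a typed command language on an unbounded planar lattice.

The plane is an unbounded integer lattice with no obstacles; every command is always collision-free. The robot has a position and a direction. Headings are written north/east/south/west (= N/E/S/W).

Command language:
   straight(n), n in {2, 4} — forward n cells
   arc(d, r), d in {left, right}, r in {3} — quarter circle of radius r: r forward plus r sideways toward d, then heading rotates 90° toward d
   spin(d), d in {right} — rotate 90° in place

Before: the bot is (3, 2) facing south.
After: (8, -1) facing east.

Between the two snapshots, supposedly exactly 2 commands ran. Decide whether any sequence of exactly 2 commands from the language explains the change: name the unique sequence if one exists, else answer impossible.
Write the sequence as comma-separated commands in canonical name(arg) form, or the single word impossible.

arc(left, 3), straight(2)

key: running straight(2) before arc(left, 3) would end elsewhere — order is forced
t0: (3, 2) facing south
1. arc(left, 3) → (6, -1) facing east
2. straight(2) → (8, -1) facing east
no rival 2-sequence matches.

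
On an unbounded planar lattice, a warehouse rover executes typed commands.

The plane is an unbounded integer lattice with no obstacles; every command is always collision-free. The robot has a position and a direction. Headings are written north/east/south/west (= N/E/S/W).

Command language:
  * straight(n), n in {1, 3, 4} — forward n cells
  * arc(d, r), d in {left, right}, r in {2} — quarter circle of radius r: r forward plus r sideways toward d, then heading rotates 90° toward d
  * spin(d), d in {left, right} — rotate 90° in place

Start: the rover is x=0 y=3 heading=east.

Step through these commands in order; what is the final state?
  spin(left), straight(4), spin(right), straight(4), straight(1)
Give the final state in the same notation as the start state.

x=5 y=7 heading=east

initial: x=0 y=3 heading=east
[1] after spin(left): x=0 y=3 heading=north
[2] after straight(4): x=0 y=7 heading=north
[3] after spin(right): x=0 y=7 heading=east
[4] after straight(4): x=4 y=7 heading=east
[5] after straight(1): x=5 y=7 heading=east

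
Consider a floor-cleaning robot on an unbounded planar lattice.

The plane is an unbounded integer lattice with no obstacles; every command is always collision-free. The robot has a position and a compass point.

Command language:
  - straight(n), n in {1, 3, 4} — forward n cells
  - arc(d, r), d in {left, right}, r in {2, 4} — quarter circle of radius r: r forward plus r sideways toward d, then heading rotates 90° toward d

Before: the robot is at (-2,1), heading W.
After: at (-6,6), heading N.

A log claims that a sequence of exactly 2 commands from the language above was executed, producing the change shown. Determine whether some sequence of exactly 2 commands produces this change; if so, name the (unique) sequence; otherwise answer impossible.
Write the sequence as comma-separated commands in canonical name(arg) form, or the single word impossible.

arc(right, 4), straight(1)

key: position moved to (-6,6) AND the heading swung to N — translation plus rotation needed
from: at (-2,1), heading W
step 1 (arc(right, 4)): at (-6,5), heading N
step 2 (straight(1)): at (-6,6), heading N
uniquely the one of 49 2-step routes that fits.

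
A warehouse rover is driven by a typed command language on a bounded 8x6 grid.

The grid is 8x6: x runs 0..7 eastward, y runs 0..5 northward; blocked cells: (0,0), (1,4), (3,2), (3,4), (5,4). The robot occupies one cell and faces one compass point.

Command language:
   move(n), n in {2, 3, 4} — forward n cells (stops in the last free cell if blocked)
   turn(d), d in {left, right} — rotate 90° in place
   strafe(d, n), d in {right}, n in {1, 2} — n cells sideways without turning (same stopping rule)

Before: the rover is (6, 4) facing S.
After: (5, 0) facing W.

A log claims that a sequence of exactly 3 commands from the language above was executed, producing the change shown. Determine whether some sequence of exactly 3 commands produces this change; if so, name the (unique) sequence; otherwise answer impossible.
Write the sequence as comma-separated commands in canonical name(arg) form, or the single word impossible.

key: cell and facing (now W) both changed — the 3 commands mix motion and turning
t0: (6, 4) facing S
t=1 move(4) ⇒ (6, 0) facing S
t=2 strafe(right, 1) ⇒ (5, 0) facing S
t=3 turn(right) ⇒ (5, 0) facing W
all 343 alternatives checked — unique.

move(4), strafe(right, 1), turn(right)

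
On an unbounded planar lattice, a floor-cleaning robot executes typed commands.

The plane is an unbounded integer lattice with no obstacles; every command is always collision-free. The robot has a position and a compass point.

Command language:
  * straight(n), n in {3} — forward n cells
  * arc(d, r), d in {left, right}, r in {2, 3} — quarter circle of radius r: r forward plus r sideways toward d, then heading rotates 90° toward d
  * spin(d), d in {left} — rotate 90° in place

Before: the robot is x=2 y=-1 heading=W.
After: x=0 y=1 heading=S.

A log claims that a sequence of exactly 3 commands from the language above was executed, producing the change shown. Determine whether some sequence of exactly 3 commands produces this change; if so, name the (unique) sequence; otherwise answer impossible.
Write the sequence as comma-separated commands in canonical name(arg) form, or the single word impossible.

arc(right, 2), spin(left), spin(left)

key: cell and facing (now S) both changed — the 3 commands mix motion and turning
begin: x=2 y=-1 heading=W
[1] after arc(right, 2): x=0 y=1 heading=N
[2] after spin(left): x=0 y=1 heading=W
[3] after spin(left): x=0 y=1 heading=S
all 216 alternatives checked — unique.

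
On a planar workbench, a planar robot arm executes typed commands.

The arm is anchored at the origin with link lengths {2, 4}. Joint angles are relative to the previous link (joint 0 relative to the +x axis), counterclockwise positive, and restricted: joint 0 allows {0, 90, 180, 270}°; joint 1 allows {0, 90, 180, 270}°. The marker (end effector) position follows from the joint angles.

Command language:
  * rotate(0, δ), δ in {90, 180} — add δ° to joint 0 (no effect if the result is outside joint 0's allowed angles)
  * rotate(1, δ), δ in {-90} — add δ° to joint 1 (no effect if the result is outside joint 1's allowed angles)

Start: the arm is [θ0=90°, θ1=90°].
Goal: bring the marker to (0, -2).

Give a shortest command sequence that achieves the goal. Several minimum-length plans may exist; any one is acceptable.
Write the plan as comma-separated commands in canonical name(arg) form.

t0: [θ0=90°, θ1=90°]
t=1 rotate(1, -90) ⇒ [θ0=90°, θ1=0°]
t=2 rotate(1, -90) ⇒ [θ0=90°, θ1=270°]
t=3 rotate(1, -90) ⇒ [θ0=90°, θ1=180°]
no 2-step plan works, so 3 is optimal.

rotate(1, -90), rotate(1, -90), rotate(1, -90)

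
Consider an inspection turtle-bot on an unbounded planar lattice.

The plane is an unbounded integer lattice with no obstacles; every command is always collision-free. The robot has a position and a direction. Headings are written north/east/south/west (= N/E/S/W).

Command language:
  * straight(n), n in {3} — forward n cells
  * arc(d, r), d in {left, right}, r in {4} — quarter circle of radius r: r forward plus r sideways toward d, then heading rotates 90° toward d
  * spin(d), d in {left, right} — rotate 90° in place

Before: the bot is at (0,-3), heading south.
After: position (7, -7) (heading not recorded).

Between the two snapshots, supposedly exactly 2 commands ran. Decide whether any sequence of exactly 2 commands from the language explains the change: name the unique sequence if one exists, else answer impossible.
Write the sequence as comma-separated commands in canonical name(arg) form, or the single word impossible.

key: order matters: swapping arc(left, 4) and straight(3) lands elsewhere
initial: at (0,-3), heading south
[1] after arc(left, 4): at (4,-7), heading east
[2] after straight(3): at (7,-7), heading east
uniquely the one of 25 2-step routes that fits.

arc(left, 4), straight(3)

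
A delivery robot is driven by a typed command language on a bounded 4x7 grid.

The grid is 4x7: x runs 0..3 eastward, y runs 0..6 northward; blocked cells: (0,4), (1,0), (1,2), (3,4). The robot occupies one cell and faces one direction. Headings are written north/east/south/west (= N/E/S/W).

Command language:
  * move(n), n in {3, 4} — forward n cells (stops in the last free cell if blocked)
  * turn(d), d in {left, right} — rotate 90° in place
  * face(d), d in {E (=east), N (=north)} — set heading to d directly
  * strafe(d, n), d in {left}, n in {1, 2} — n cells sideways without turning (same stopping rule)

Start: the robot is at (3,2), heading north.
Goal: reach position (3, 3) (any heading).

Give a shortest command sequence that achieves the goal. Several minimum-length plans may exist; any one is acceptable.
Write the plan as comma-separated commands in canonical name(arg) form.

from: at (3,2), heading north
1. move(3) → at (3,3), heading north
shorter routes all fall short; 1 is best.

move(3)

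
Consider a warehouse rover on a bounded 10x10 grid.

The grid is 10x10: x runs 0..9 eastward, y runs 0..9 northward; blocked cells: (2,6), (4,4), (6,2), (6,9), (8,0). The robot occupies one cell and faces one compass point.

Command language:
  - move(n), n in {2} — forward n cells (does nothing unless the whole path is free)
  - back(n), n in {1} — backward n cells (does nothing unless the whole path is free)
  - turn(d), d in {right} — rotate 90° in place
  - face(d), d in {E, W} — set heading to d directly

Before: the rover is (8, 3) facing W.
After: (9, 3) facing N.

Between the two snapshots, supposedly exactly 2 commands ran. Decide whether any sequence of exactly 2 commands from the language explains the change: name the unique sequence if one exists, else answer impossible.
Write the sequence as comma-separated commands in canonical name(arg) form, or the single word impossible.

back(1), turn(right)

key: cell and facing (now N) both changed — the 2 commands mix motion and turning
initial: (8, 3) facing W
[1] after back(1): (9, 3) facing W
[2] after turn(right): (9, 3) facing N
all 25 alternatives checked — unique.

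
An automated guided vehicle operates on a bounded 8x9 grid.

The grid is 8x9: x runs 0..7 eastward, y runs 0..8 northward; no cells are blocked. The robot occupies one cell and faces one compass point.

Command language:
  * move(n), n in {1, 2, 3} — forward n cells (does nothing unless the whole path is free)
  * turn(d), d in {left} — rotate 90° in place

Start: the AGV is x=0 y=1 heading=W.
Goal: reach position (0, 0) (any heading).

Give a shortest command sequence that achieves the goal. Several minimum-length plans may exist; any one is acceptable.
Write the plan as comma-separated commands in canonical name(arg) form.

turn(left), move(1)

begin: x=0 y=1 heading=W
t=1 turn(left) ⇒ x=0 y=1 heading=S
t=2 move(1) ⇒ x=0 y=0 heading=S
no 1-step plan works, so 2 is optimal.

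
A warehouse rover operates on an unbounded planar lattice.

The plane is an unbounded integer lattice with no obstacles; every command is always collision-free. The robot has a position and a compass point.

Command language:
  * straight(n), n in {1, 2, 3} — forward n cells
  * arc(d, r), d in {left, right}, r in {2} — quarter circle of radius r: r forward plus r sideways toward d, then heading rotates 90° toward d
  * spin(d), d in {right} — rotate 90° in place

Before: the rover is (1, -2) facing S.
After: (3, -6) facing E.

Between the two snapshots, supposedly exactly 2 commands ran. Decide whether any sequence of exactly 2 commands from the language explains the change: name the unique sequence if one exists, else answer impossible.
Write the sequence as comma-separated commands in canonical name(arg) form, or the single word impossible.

straight(2), arc(left, 2)

key: cell and facing (now E) both changed — the 2 commands mix motion and turning
start: (1, -2) facing S
1. straight(2) → (1, -4) facing S
2. arc(left, 2) → (3, -6) facing E
no rival 2-sequence matches.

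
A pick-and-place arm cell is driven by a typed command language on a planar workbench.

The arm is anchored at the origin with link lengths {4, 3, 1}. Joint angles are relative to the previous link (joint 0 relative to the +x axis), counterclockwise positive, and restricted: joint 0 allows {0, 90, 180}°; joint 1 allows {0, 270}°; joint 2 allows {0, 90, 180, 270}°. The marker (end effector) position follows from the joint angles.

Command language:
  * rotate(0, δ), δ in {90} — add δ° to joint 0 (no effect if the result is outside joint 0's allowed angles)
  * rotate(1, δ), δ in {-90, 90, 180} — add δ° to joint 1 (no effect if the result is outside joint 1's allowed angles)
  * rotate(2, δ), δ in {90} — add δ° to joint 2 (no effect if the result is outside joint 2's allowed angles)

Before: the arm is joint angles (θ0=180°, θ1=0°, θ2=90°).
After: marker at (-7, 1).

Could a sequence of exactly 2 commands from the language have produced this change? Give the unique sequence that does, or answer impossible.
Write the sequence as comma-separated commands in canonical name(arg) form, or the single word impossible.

rotate(2, 90), rotate(2, 90)

t0: joint angles (θ0=180°, θ1=0°, θ2=90°)
t=1 rotate(2, 90) ⇒ joint angles (θ0=180°, θ1=0°, θ2=180°)
t=2 rotate(2, 90) ⇒ joint angles (θ0=180°, θ1=0°, θ2=270°)
no other 2-command option fits: unique.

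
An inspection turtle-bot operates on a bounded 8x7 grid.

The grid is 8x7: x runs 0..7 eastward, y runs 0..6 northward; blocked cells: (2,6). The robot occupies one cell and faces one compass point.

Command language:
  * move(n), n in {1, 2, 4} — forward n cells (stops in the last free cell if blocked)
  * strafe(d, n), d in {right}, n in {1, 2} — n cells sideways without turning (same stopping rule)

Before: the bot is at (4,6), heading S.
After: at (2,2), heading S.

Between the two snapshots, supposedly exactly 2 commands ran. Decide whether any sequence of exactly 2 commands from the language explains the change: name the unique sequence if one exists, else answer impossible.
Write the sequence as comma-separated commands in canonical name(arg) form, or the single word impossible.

key: heading stays S — no command in the sequence turns
t0: at (4,6), heading S
t=1 move(4) ⇒ at (4,2), heading S
t=2 strafe(right, 2) ⇒ at (2,2), heading S
uniquely the one of 25 2-step routes that fits.

move(4), strafe(right, 2)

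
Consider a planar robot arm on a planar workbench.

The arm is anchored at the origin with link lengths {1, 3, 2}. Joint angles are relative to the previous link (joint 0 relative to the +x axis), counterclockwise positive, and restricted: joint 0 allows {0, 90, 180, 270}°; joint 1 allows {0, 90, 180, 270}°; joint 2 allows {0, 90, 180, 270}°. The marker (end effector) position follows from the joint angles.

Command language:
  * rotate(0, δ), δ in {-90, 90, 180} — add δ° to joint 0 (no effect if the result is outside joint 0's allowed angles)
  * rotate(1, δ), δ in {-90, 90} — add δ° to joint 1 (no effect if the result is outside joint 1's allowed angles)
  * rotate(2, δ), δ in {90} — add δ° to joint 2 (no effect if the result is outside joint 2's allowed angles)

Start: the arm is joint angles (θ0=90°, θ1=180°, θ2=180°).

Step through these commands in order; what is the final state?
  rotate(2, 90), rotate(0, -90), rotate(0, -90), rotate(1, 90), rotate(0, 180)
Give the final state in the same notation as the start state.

initial: joint angles (θ0=90°, θ1=180°, θ2=180°)
1. rotate(2, 90) → joint angles (θ0=90°, θ1=180°, θ2=270°)
2. rotate(0, -90) → joint angles (θ0=0°, θ1=180°, θ2=270°)
3. rotate(0, -90) → joint angles (θ0=270°, θ1=180°, θ2=270°)
4. rotate(1, 90) → joint angles (θ0=270°, θ1=270°, θ2=270°)
5. rotate(0, 180) → joint angles (θ0=90°, θ1=270°, θ2=270°)

joint angles (θ0=90°, θ1=270°, θ2=270°)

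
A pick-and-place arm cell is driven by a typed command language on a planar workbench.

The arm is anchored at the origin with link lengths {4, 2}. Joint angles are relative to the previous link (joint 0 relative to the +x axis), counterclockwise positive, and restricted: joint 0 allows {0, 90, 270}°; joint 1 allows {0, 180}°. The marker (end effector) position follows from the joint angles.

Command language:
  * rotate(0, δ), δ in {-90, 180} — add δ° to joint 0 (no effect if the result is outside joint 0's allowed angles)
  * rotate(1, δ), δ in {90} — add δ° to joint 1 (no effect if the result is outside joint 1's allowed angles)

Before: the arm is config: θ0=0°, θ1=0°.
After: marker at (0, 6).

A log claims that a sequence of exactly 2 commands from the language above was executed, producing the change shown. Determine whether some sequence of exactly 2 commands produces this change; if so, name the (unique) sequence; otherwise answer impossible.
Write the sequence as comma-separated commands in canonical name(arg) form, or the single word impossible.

key: order matters: swapping rotate(0, -90) and rotate(0, 180) lands elsewhere
t0: config: θ0=0°, θ1=0°
1. rotate(0, -90) → config: θ0=270°, θ1=0°
2. rotate(0, 180) → config: θ0=90°, θ1=0°
no rival 2-sequence matches.

rotate(0, -90), rotate(0, 180)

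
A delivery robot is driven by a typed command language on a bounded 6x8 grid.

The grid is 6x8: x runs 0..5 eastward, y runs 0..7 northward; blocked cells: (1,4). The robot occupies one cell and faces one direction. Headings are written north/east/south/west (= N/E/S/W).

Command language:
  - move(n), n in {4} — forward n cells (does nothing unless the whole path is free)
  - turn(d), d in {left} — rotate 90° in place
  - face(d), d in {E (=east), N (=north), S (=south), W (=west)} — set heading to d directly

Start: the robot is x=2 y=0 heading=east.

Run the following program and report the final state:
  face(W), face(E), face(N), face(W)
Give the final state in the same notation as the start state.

x=2 y=0 heading=west

t0: x=2 y=0 heading=east
t=1 face(W) ⇒ x=2 y=0 heading=west
t=2 face(E) ⇒ x=2 y=0 heading=east
t=3 face(N) ⇒ x=2 y=0 heading=north
t=4 face(W) ⇒ x=2 y=0 heading=west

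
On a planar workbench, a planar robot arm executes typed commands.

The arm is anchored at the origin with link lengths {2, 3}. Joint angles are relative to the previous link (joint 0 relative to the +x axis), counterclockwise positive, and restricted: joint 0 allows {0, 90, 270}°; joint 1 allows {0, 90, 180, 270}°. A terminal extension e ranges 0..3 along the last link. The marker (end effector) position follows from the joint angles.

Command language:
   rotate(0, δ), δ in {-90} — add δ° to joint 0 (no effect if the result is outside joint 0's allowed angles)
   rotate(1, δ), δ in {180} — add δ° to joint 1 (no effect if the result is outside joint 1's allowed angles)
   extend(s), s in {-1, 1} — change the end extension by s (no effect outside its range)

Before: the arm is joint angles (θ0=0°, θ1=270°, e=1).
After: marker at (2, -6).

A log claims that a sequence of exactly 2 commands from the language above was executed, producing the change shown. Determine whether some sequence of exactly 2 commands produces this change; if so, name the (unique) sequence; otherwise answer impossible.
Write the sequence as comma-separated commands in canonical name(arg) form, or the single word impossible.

begin: joint angles (θ0=0°, θ1=270°, e=1)
1. extend(1) → joint angles (θ0=0°, θ1=270°, e=2)
2. extend(1) → joint angles (θ0=0°, θ1=270°, e=3)
no rival 2-sequence matches.

extend(1), extend(1)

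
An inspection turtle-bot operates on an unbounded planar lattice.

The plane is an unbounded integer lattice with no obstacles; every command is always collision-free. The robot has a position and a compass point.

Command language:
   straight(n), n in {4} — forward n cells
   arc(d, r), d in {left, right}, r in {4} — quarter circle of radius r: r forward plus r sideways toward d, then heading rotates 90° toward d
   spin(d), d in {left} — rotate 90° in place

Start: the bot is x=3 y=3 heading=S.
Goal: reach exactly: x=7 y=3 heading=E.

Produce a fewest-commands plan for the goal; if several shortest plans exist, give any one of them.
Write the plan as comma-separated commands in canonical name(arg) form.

begin: x=3 y=3 heading=S
1. spin(left) → x=3 y=3 heading=E
2. straight(4) → x=7 y=3 heading=E
minimal: 2 command(s), checked below 2.

spin(left), straight(4)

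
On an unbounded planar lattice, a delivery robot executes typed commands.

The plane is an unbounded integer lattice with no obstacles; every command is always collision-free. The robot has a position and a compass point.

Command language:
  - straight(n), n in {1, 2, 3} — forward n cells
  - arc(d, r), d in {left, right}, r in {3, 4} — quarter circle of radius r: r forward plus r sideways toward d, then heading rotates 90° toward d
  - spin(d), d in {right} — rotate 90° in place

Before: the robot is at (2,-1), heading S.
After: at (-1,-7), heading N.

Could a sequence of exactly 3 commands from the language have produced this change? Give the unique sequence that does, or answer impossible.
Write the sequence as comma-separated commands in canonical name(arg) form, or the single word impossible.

straight(3), arc(right, 3), spin(right)

key: order matters: swapping straight(3) and spin(right) lands elsewhere
from: at (2,-1), heading S
[1] after straight(3): at (2,-4), heading S
[2] after arc(right, 3): at (-1,-7), heading W
[3] after spin(right): at (-1,-7), heading N
no rival 3-sequence matches.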